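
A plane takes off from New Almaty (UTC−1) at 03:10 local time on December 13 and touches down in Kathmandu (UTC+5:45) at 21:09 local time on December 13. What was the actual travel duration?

Kathmandu is 6:45 ahead of New Almaty.
Clock-face elapsed time (ignoring zones) is 17 hours 59 minutes.
Actual elapsed = 17 hours 59 minutes − 6:45 = 11 hours 14 minutes.

11 hours 14 minutes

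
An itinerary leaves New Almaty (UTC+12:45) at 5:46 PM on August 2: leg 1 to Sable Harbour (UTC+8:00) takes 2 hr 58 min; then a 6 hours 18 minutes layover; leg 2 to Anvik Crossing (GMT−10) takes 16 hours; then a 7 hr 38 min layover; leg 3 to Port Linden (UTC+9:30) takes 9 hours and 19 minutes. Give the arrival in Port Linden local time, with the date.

Convert departure to UTC: 5:46 PM − 12:45 = 5:01 AM UTC on Aug 2.
Add 2 hours 58 minutes leg 1 → 7:59 AM UTC.
Add 6 hours and 18 minutes layover in Sable Harbour → 2:17 PM UTC.
Add 16 hours leg 2 → 6:17 AM UTC (Aug 3).
Add 7 hours and 38 minutes layover in Anvik Crossing → 1:55 PM UTC.
Add 9 hours and 19 minutes leg 3 → 11:14 PM UTC.
Port Linden is UTC+9:30, so local arrival = 11:14 PM + 9:30 = 8:44 AM on Aug 4.

8:44 AM on August 4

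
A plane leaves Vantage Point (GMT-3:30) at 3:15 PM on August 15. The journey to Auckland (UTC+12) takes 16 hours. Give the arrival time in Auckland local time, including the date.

Convert departure to UTC: 3:15 PM + 3:30 = 6:45 PM UTC on Aug 15.
Add 16 hours travel time → 10:45 AM UTC (Aug 16).
Auckland is UTC+12:00, so local arrival = 10:45 AM + 12:00 = 10:45 PM on Aug 16.

10:45 PM on August 16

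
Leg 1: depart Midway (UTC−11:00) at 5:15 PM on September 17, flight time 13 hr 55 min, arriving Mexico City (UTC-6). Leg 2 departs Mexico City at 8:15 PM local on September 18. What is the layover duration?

Convert departure to UTC: 5:15 PM + 11:00 = 4:15 AM UTC on Sep 18.
Add 13 hours 55 minutes flight time → 6:10 PM UTC.
Mexico City is UTC−6:00, so local arrival = 6:10 PM − 6:00 = 12:10 PM on Sep 18.
Layover = 8:15 PM − 12:10 PM = 8 hours 5 minutes.

8 hours 5 minutes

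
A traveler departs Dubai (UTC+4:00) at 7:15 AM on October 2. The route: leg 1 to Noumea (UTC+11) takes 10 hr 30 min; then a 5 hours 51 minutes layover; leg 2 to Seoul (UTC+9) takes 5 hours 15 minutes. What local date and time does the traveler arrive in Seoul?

Convert departure to UTC: 7:15 AM − 4:00 = 3:15 AM UTC on Oct 2.
Add 10 hours and 30 minutes leg 1 → 1:45 PM UTC.
Add 5 hours 51 minutes layover in Noumea → 7:36 PM UTC.
Add 5 hours and 15 minutes leg 2 → 12:51 AM UTC (Oct 3).
Seoul is UTC+9:00, so local arrival = 12:51 AM + 9:00 = 9:51 AM on Oct 3.

9:51 AM on Oct 3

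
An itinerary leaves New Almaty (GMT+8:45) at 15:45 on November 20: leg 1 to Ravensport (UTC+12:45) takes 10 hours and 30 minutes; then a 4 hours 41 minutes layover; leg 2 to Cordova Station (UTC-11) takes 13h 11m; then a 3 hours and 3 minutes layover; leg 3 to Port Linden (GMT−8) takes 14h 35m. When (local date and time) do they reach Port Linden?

21:00 on Nov 21

Convert departure to UTC: 15:45 − 8:45 = 07:00 UTC on Nov 20.
Add 10 hours 30 minutes leg 1 → 17:30 UTC.
Add 4 hours 41 minutes layover in Ravensport → 22:11 UTC.
Add 13 hours and 11 minutes leg 2 → 11:22 UTC (Nov 21).
Add 3 hours 3 minutes layover in Cordova Station → 14:25 UTC.
Add 14 hours 35 minutes leg 3 → 05:00 UTC (Nov 22).
Port Linden is UTC−8:00, so local arrival = 05:00 − 8:00 = 21:00 on Nov 21.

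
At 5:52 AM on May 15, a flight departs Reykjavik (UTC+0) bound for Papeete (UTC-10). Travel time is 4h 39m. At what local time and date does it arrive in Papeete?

12:31 AM on May 15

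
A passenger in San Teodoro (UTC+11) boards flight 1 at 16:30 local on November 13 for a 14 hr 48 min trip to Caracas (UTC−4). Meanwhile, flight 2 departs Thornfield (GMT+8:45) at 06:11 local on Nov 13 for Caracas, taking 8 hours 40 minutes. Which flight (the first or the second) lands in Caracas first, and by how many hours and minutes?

the second, by 14 hours 12 minutes

Flight 1 in UTC: 16:30 − 11:00 = 05:30 on Nov 13.
+14 hours 48 minutes → arrive 20:18 UTC on Nov 13.
Flight 2 in UTC: 06:11 − 8:45 = 21:26 on Nov 12.
+8 hours and 40 minutes → arrive 06:06 UTC on Nov 13.
Flight 2 lands earlier by 14 hours 12 minutes.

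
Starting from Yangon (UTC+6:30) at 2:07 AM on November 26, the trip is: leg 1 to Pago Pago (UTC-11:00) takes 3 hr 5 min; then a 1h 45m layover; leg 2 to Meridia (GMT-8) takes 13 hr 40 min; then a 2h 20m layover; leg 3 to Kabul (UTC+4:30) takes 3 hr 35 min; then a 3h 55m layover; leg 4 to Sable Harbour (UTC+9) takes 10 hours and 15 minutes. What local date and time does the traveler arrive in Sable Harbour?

7:12 PM on Nov 27

Convert departure to UTC: 2:07 AM − 6:30 = 7:37 PM UTC on Nov 25.
Add 3 hours and 5 minutes leg 1 → 10:42 PM UTC.
Add 1 hour and 45 minutes layover in Pago Pago → 12:27 AM UTC (Nov 26).
Add 13 hours 40 minutes leg 2 → 2:07 PM UTC.
Add 2 hours 20 minutes layover in Meridia → 4:27 PM UTC.
Add 3 hours 35 minutes leg 3 → 8:02 PM UTC.
Add 3 hours and 55 minutes layover in Kabul → 11:57 PM UTC.
Add 10 hours 15 minutes leg 4 → 10:12 AM UTC (Nov 27).
Sable Harbour is UTC+9:00, so local arrival = 10:12 AM + 9:00 = 7:12 PM on Nov 27.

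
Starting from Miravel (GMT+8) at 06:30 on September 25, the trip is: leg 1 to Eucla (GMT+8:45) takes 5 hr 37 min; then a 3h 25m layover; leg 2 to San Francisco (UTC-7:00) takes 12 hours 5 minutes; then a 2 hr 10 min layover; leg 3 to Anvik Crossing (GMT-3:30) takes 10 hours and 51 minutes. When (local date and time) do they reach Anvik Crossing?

05:08 on Sep 26

Convert departure to UTC: 06:30 − 8:00 = 22:30 UTC on Sep 24.
Add 5 hours 37 minutes leg 1 → 04:07 UTC (Sep 25).
Add 3 hours 25 minutes layover in Eucla → 07:32 UTC.
Add 12 hours and 5 minutes leg 2 → 19:37 UTC.
Add 2 hours 10 minutes layover in San Francisco → 21:47 UTC.
Add 10 hours 51 minutes leg 3 → 08:38 UTC (Sep 26).
Anvik Crossing is UTC−3:30, so local arrival = 08:38 − 3:30 = 05:08 on Sep 26.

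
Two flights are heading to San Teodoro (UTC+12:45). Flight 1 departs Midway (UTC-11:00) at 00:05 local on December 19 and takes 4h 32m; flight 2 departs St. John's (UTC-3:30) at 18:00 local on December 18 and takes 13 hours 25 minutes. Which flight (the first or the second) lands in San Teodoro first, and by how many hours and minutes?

Flight 1 in UTC: 00:05 + 11:00 = 11:05 on Dec 19.
+4 hours and 32 minutes → arrive 15:37 UTC on Dec 19.
Flight 2 in UTC: 18:00 + 3:30 = 21:30 on Dec 18.
+13 hours and 25 minutes → arrive 10:55 UTC on Dec 19.
Flight 2 lands earlier by 4 hours 42 minutes.

the second, by 4 hours 42 minutes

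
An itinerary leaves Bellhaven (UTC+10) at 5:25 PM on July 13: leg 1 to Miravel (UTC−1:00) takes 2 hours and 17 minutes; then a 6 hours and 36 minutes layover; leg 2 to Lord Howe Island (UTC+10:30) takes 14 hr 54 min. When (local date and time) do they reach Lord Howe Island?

5:42 PM on July 14

Convert departure to UTC: 5:25 PM − 10:00 = 7:25 AM UTC on Jul 13.
Add 2 hours and 17 minutes leg 1 → 9:42 AM UTC.
Add 6 hours and 36 minutes layover in Miravel → 4:18 PM UTC.
Add 14 hours and 54 minutes leg 2 → 7:12 AM UTC (Jul 14).
Lord Howe Island is UTC+10:30, so local arrival = 7:12 AM + 10:30 = 5:42 PM on Jul 14.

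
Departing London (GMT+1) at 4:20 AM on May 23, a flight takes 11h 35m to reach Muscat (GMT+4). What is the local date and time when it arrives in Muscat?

Muscat is 3:00 ahead of London.
After 11 hours 35 minutes it is 3:55 PM in London.
Shift by the zone difference: 3:55 PM + 3:00 = 6:55 PM on May 23 in Muscat.

6:55 PM on May 23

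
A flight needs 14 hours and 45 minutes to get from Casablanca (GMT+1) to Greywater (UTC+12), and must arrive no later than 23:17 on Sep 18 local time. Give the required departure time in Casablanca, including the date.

Target arrival in UTC: 23:17 − 12:00 = 11:17 on Sep 18.
Subtract 14 hours 45 minutes → departure 20:32 UTC on Sep 17.
Casablanca is UTC+1:00: 20:32 + 1:00 = 21:32 on Sep 17.

21:32 on September 17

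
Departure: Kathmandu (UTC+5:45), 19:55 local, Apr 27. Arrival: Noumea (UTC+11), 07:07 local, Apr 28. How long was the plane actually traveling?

5 hours 57 minutes

Noumea is 5:15 ahead of Kathmandu.
Clock-face elapsed time (ignoring zones) is 11 hours 12 minutes.
Actual elapsed = 11 hours 12 minutes − 5:15 = 5 hours 57 minutes.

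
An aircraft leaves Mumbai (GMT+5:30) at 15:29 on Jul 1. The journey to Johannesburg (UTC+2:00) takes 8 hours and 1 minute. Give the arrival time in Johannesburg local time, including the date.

20:00 on July 1

Convert departure to UTC: 15:29 − 5:30 = 09:59 UTC on Jul 1.
Add 8 hours and 1 minute travel time → 18:00 UTC.
Johannesburg is UTC+2:00, so local arrival = 18:00 + 2:00 = 20:00 on Jul 1.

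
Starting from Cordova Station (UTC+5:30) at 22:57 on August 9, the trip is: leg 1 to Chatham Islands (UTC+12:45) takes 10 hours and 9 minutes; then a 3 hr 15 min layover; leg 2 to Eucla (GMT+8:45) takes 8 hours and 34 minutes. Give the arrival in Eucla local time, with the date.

00:10 on August 11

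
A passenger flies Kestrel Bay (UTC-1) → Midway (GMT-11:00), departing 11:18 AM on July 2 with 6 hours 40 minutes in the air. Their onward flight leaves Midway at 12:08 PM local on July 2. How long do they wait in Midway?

4 hours 10 minutes

Convert departure to UTC: 11:18 AM + 1:00 = 12:18 PM UTC on Jul 2.
Add 6 hours 40 minutes flight time → 6:58 PM UTC.
Midway is UTC−11:00, so local arrival = 6:58 PM − 11:00 = 7:58 AM on Jul 2.
Layover = 12:08 PM − 7:58 AM = 4 hours 10 minutes.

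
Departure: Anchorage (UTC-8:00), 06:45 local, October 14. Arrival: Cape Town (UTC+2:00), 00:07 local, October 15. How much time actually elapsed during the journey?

Departure in UTC: 06:45 + 8:00 = 14:45 on Oct 14.
Arrival in UTC: 00:07 − 2:00 = 22:07 on Oct 14.
Elapsed = 22:07 − 14:45 = 7 hours 22 minutes.

7 hours 22 minutes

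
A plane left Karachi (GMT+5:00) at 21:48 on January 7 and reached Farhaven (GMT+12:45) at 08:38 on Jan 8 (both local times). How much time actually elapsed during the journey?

3 hours 5 minutes

Farhaven is 7:45 ahead of Karachi.
Clock-face elapsed time (ignoring zones) is 10 hours 50 minutes.
Actual elapsed = 10 hours 50 minutes − 7:45 = 3 hours 5 minutes.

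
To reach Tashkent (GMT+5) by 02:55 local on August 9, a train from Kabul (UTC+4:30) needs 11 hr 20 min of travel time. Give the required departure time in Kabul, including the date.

15:05 on Aug 8

Target arrival in UTC: 02:55 − 5:00 = 21:55 on Aug 8.
Subtract 11 hours and 20 minutes → departure 10:35 UTC on Aug 8.
Kabul is UTC+4:30: 10:35 + 4:30 = 15:05 on Aug 8.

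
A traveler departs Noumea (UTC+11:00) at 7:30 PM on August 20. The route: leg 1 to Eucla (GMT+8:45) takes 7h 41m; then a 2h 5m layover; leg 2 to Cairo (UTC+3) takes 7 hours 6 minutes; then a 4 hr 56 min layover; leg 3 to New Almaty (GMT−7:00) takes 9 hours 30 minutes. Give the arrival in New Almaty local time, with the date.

8:48 AM on August 21

Convert departure to UTC: 7:30 PM − 11:00 = 8:30 AM UTC on Aug 20.
Add 7 hours and 41 minutes leg 1 → 4:11 PM UTC.
Add 2 hours and 5 minutes layover in Eucla → 6:16 PM UTC.
Add 7 hours and 6 minutes leg 2 → 1:22 AM UTC (Aug 21).
Add 4 hours 56 minutes layover in Cairo → 6:18 AM UTC.
Add 9 hours 30 minutes leg 3 → 3:48 PM UTC.
New Almaty is UTC−7:00, so local arrival = 3:48 PM − 7:00 = 8:48 AM on Aug 21.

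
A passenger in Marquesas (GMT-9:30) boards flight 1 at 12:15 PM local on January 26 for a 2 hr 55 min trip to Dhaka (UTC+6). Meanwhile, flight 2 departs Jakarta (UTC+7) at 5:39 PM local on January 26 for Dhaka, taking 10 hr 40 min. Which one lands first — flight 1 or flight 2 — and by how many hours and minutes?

the second, by 3 hours 21 minutes

Flight 1 in UTC: 12:15 PM + 9:30 = 9:45 PM on Jan 26.
+2 hours and 55 minutes → arrive 12:40 AM UTC on Jan 27.
Flight 2 in UTC: 5:39 PM − 7:00 = 10:39 AM on Jan 26.
+10 hours and 40 minutes → arrive 9:19 PM UTC on Jan 26.
Flight 2 lands earlier by 3 hours 21 minutes.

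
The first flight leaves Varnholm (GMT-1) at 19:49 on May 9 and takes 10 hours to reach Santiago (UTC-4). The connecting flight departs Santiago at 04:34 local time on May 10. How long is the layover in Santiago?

1 hour 45 minutes

Convert departure to UTC: 19:49 + 1:00 = 20:49 UTC on May 9.
Add 10 hours flight time → 06:49 UTC (May 10).
Santiago is UTC−4:00, so local arrival = 06:49 − 4:00 = 02:49 on May 10.
Layover = 04:34 − 02:49 = 1 hour 45 minutes.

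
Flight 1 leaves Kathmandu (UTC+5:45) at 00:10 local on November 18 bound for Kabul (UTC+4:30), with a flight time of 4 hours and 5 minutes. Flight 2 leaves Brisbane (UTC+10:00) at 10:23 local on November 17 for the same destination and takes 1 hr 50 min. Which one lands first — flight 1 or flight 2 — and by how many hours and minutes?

the second, by 20 hours 17 minutes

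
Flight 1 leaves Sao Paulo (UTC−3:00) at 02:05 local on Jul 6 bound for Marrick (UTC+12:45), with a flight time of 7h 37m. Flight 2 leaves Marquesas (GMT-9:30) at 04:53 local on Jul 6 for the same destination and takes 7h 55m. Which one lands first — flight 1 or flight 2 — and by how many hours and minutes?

Flight 1 in UTC: 02:05 + 3:00 = 05:05 on Jul 6.
+7 hours 37 minutes → arrive 12:42 UTC on Jul 6.
Flight 2 in UTC: 04:53 + 9:30 = 14:23 on Jul 6.
+7 hours 55 minutes → arrive 22:18 UTC on Jul 6.
Flight 1 lands earlier by 9 hours 36 minutes.

the first, by 9 hours 36 minutes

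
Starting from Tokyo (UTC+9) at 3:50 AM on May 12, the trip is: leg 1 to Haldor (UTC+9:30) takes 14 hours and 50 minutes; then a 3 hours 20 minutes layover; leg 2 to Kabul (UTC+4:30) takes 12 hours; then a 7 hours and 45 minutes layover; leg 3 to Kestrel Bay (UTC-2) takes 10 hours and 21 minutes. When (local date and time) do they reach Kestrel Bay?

5:06 PM on May 13

Convert departure to UTC: 3:50 AM − 9:00 = 6:50 PM UTC on May 11.
Add 14 hours and 50 minutes leg 1 → 9:40 AM UTC (May 12).
Add 3 hours and 20 minutes layover in Haldor → 1:00 PM UTC.
Add 12 hours leg 2 → 1:00 AM UTC (May 13).
Add 7 hours and 45 minutes layover in Kabul → 8:45 AM UTC.
Add 10 hours 21 minutes leg 3 → 7:06 PM UTC.
Kestrel Bay is UTC−2:00, so local arrival = 7:06 PM − 2:00 = 5:06 PM on May 13.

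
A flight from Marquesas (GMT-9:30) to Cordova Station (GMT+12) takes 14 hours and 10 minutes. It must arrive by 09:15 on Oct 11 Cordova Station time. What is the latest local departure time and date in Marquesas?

21:35 on October 9

Target arrival in UTC: 09:15 − 12:00 = 21:15 on Oct 10.
Subtract 14 hours 10 minutes → departure 07:05 UTC on Oct 10.
Marquesas is UTC−9:30: 07:05 − 9:30 = 21:35 on Oct 9.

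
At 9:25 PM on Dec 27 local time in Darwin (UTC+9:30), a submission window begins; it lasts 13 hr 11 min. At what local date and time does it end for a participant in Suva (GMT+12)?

1:06 PM on December 28

Suva is 2:30 ahead of Darwin.
After 13 hours 11 minutes it is 10:36 AM (Dec 28) in Darwin.
Shift by the zone difference: 10:36 AM + 2:30 = 1:06 PM on Dec 28 in Suva.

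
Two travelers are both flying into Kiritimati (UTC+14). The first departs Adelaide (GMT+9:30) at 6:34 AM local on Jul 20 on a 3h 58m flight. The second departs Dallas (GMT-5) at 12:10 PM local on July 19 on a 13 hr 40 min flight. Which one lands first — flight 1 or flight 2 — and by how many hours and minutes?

the first, by 5 hours 48 minutes

Flight 1 in UTC: 6:34 AM − 9:30 = 9:04 PM on Jul 19.
+3 hours and 58 minutes → arrive 1:02 AM UTC on Jul 20.
Flight 2 in UTC: 12:10 PM + 5:00 = 5:10 PM on Jul 19.
+13 hours 40 minutes → arrive 6:50 AM UTC on Jul 20.
Flight 1 lands earlier by 5 hours 48 minutes.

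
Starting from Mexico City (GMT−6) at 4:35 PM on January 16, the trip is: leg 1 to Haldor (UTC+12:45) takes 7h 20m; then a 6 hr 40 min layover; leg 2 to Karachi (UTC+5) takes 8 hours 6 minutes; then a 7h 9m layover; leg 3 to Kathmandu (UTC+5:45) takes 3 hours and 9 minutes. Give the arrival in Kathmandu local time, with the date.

12:44 PM on Jan 18

Convert departure to UTC: 4:35 PM + 6:00 = 10:35 PM UTC on Jan 16.
Add 7 hours 20 minutes leg 1 → 5:55 AM UTC (Jan 17).
Add 6 hours and 40 minutes layover in Haldor → 12:35 PM UTC.
Add 8 hours and 6 minutes leg 2 → 8:41 PM UTC.
Add 7 hours and 9 minutes layover in Karachi → 3:50 AM UTC (Jan 18).
Add 3 hours 9 minutes leg 3 → 6:59 AM UTC.
Kathmandu is UTC+5:45, so local arrival = 6:59 AM + 5:45 = 12:44 PM on Jan 18.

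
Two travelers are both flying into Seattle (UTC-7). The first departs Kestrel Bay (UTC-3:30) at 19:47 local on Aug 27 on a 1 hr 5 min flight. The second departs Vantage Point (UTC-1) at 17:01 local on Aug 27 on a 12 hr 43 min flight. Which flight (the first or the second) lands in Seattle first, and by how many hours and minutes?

the first, by 6 hours 22 minutes

Flight 1 in UTC: 19:47 + 3:30 = 23:17 on Aug 27.
+1 hour and 5 minutes → arrive 00:22 UTC on Aug 28.
Flight 2 in UTC: 17:01 + 1:00 = 18:01 on Aug 27.
+12 hours and 43 minutes → arrive 06:44 UTC on Aug 28.
Flight 1 lands earlier by 6 hours 22 minutes.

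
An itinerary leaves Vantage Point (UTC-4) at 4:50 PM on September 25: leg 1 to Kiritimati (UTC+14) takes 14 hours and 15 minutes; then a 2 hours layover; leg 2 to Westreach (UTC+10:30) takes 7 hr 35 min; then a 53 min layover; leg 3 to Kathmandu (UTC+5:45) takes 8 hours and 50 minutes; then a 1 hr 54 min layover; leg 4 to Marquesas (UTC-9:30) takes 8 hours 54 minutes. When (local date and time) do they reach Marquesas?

7:41 AM on September 27

Convert departure to UTC: 4:50 PM + 4:00 = 8:50 PM UTC on Sep 25.
Add 14 hours 15 minutes leg 1 → 11:05 AM UTC (Sep 26).
Add 2 hours layover in Kiritimati → 1:05 PM UTC.
Add 7 hours and 35 minutes leg 2 → 8:40 PM UTC.
Add 53 minutes layover in Westreach → 9:33 PM UTC.
Add 8 hours and 50 minutes leg 3 → 6:23 AM UTC (Sep 27).
Add 1 hour 54 minutes layover in Kathmandu → 8:17 AM UTC.
Add 8 hours 54 minutes leg 4 → 5:11 PM UTC.
Marquesas is UTC−9:30, so local arrival = 5:11 PM − 9:30 = 7:41 AM on Sep 27.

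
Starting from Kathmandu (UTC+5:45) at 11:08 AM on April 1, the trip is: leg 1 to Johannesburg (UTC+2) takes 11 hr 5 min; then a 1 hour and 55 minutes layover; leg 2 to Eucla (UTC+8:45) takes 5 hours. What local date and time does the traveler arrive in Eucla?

Convert departure to UTC: 11:08 AM − 5:45 = 5:23 AM UTC on Apr 1.
Add 11 hours 5 minutes leg 1 → 4:28 PM UTC.
Add 1 hour and 55 minutes layover in Johannesburg → 6:23 PM UTC.
Add 5 hours leg 2 → 11:23 PM UTC.
Eucla is UTC+8:45, so local arrival = 11:23 PM + 8:45 = 8:08 AM on Apr 2.

8:08 AM on Apr 2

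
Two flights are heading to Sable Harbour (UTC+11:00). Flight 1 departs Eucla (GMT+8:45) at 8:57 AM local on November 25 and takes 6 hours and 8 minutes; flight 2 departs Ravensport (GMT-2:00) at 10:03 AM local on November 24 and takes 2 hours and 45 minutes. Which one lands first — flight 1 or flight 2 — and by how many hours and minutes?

the second, by 15 hours 32 minutes

Flight 1 in UTC: 8:57 AM − 8:45 = 12:12 AM on Nov 25.
+6 hours and 8 minutes → arrive 6:20 AM UTC on Nov 25.
Flight 2 in UTC: 10:03 AM + 2:00 = 12:03 PM on Nov 24.
+2 hours and 45 minutes → arrive 2:48 PM UTC on Nov 24.
Flight 2 lands earlier by 15 hours 32 minutes.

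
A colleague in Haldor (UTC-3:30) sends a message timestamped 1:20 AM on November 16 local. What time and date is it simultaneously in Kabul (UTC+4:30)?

Kabul is 8:00 ahead of Haldor.
Shift by the zone difference: 1:20 AM + 8:00 = 9:20 AM on Nov 16 in Kabul.

9:20 AM on November 16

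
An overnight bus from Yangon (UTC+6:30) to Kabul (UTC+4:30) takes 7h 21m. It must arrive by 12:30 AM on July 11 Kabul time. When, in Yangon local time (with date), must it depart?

7:09 PM on July 10

Target arrival in UTC: 12:30 AM − 4:30 = 8:00 PM on Jul 10.
Subtract 7 hours 21 minutes → departure 12:39 PM UTC on Jul 10.
Yangon is UTC+6:30: 12:39 PM + 6:30 = 7:09 PM on Jul 10.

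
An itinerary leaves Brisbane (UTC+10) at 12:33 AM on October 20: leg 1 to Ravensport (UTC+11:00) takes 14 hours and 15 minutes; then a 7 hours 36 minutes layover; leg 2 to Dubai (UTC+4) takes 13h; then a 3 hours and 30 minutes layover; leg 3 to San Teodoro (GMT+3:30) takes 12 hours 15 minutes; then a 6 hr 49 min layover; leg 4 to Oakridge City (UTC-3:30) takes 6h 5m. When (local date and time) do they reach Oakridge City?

Convert departure to UTC: 12:33 AM − 10:00 = 2:33 PM UTC on Oct 19.
Add 14 hours and 15 minutes leg 1 → 4:48 AM UTC (Oct 20).
Add 7 hours 36 minutes layover in Ravensport → 12:24 PM UTC.
Add 13 hours leg 2 → 1:24 AM UTC (Oct 21).
Add 3 hours and 30 minutes layover in Dubai → 4:54 AM UTC.
Add 12 hours and 15 minutes leg 3 → 5:09 PM UTC.
Add 6 hours 49 minutes layover in San Teodoro → 11:58 PM UTC.
Add 6 hours and 5 minutes leg 4 → 6:03 AM UTC (Oct 22).
Oakridge City is UTC−3:30, so local arrival = 6:03 AM − 3:30 = 2:33 AM on Oct 22.

2:33 AM on October 22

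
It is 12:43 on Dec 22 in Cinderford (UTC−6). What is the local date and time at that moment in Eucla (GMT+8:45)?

03:28 on December 23

In UTC: 12:43 + 6:00 = 18:43 on Dec 22.
Eucla is UTC+8:45: 18:43 + 8:45 = 03:28 on Dec 23.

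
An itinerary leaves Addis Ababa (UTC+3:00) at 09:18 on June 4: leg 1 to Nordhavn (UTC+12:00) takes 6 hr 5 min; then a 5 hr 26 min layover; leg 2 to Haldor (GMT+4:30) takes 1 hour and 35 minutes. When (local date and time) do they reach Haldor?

Convert departure to UTC: 09:18 − 3:00 = 06:18 UTC on Jun 4.
Add 6 hours and 5 minutes leg 1 → 12:23 UTC.
Add 5 hours 26 minutes layover in Nordhavn → 17:49 UTC.
Add 1 hour and 35 minutes leg 2 → 19:24 UTC.
Haldor is UTC+4:30, so local arrival = 19:24 + 4:30 = 23:54 on Jun 4.

23:54 on June 4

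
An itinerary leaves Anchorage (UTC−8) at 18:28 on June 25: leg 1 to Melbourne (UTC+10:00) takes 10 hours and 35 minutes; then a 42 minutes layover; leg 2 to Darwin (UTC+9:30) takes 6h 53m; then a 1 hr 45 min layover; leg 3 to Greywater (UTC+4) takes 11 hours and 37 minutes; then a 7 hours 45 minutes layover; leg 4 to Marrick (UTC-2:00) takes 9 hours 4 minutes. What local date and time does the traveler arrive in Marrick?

Convert departure to UTC: 18:28 + 8:00 = 02:28 UTC on Jun 26.
Add 10 hours and 35 minutes leg 1 → 13:03 UTC.
Add 42 minutes layover in Melbourne → 13:45 UTC.
Add 6 hours and 53 minutes leg 2 → 20:38 UTC.
Add 1 hour and 45 minutes layover in Darwin → 22:23 UTC.
Add 11 hours and 37 minutes leg 3 → 10:00 UTC (Jun 27).
Add 7 hours 45 minutes layover in Greywater → 17:45 UTC.
Add 9 hours and 4 minutes leg 4 → 02:49 UTC (Jun 28).
Marrick is UTC−2:00, so local arrival = 02:49 − 2:00 = 00:49 on Jun 28.

00:49 on June 28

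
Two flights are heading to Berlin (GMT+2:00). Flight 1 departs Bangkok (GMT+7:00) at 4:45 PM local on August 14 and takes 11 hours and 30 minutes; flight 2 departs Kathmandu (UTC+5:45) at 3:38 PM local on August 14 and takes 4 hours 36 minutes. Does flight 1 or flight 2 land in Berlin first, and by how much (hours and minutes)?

Flight 1 in UTC: 4:45 PM − 7:00 = 9:45 AM on Aug 14.
+11 hours and 30 minutes → arrive 9:15 PM UTC on Aug 14.
Flight 2 in UTC: 3:38 PM − 5:45 = 9:53 AM on Aug 14.
+4 hours and 36 minutes → arrive 2:29 PM UTC on Aug 14.
Flight 2 lands earlier by 6 hours 46 minutes.

the second, by 6 hours 46 minutes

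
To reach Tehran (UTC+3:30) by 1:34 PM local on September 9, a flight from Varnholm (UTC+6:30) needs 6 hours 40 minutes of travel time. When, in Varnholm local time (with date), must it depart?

9:54 AM on September 9

Target arrival in UTC: 1:34 PM − 3:30 = 10:04 AM on Sep 9.
Subtract 6 hours and 40 minutes → departure 3:24 AM UTC on Sep 9.
Varnholm is UTC+6:30: 3:24 AM + 6:30 = 9:54 AM on Sep 9.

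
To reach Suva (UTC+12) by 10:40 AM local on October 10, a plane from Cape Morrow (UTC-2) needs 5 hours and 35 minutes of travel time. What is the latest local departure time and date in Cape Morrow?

3:05 PM on October 9

Target arrival in UTC: 10:40 AM − 12:00 = 10:40 PM on Oct 9.
Subtract 5 hours and 35 minutes → departure 5:05 PM UTC on Oct 9.
Cape Morrow is UTC−2:00: 5:05 PM − 2:00 = 3:05 PM on Oct 9.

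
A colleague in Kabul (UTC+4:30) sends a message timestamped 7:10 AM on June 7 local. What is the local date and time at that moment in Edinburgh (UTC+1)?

3:40 AM on June 7

Edinburgh is 3:30 behind Kabul.
Shift by the zone difference: 7:10 AM − 3:30 = 3:40 AM on Jun 7 in Edinburgh.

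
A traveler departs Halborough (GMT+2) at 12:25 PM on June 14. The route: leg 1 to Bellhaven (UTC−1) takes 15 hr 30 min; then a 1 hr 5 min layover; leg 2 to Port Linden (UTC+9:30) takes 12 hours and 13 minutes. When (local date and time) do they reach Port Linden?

12:43 AM on Jun 16

Convert departure to UTC: 12:25 PM − 2:00 = 10:25 AM UTC on Jun 14.
Add 15 hours and 30 minutes leg 1 → 1:55 AM UTC (Jun 15).
Add 1 hour 5 minutes layover in Bellhaven → 3:00 AM UTC.
Add 12 hours 13 minutes leg 2 → 3:13 PM UTC.
Port Linden is UTC+9:30, so local arrival = 3:13 PM + 9:30 = 12:43 AM on Jun 16.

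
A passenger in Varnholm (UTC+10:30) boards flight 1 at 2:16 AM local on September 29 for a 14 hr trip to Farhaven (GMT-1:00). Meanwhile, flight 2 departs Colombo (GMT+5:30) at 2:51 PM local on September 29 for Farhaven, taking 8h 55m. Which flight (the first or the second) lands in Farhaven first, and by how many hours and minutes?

Flight 1 in UTC: 2:16 AM − 10:30 = 3:46 PM on Sep 28.
+14 hours → arrive 5:46 AM UTC on Sep 29.
Flight 2 in UTC: 2:51 PM − 5:30 = 9:21 AM on Sep 29.
+8 hours and 55 minutes → arrive 6:16 PM UTC on Sep 29.
Flight 1 lands earlier by 12 hours 30 minutes.

the first, by 12 hours 30 minutes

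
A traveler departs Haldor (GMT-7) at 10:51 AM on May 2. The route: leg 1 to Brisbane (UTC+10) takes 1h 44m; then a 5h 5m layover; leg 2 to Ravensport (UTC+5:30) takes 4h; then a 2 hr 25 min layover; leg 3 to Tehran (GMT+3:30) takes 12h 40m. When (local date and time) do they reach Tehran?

Convert departure to UTC: 10:51 AM + 7:00 = 5:51 PM UTC on May 2.
Add 1 hour 44 minutes leg 1 → 7:35 PM UTC.
Add 5 hours 5 minutes layover in Brisbane → 12:40 AM UTC (May 3).
Add 4 hours leg 2 → 4:40 AM UTC.
Add 2 hours and 25 minutes layover in Ravensport → 7:05 AM UTC.
Add 12 hours 40 minutes leg 3 → 7:45 PM UTC.
Tehran is UTC+3:30, so local arrival = 7:45 PM + 3:30 = 11:15 PM on May 3.

11:15 PM on May 3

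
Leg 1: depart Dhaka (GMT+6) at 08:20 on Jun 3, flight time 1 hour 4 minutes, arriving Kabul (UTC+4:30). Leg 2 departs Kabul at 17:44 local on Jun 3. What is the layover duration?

9 hours 50 minutes

Convert departure to UTC: 08:20 − 6:00 = 02:20 UTC on Jun 3.
Add 1 hour and 4 minutes flight time → 03:24 UTC.
Kabul is UTC+4:30, so local arrival = 03:24 + 4:30 = 07:54 on Jun 3.
Layover = 17:44 − 07:54 = 9 hours 50 minutes.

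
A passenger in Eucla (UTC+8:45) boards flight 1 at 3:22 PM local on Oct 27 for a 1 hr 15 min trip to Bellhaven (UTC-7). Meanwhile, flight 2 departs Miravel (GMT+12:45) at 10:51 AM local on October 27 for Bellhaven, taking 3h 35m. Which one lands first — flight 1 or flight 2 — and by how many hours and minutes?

the second, by 6 hours 11 minutes

Flight 1 in UTC: 3:22 PM − 8:45 = 6:37 AM on Oct 27.
+1 hour and 15 minutes → arrive 7:52 AM UTC on Oct 27.
Flight 2 in UTC: 10:51 AM − 12:45 = 10:06 PM on Oct 26.
+3 hours and 35 minutes → arrive 1:41 AM UTC on Oct 27.
Flight 2 lands earlier by 6 hours 11 minutes.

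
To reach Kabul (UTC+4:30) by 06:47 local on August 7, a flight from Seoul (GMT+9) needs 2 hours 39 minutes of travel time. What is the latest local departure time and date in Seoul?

08:38 on Aug 7

Target arrival in UTC: 06:47 − 4:30 = 02:17 on Aug 7.
Subtract 2 hours 39 minutes → departure 23:38 UTC on Aug 6.
Seoul is UTC+9:00: 23:38 + 9:00 = 08:38 on Aug 7.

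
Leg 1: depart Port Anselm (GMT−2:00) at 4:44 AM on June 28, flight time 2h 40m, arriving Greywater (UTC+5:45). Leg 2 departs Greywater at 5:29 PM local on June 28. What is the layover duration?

Convert departure to UTC: 4:44 AM + 2:00 = 6:44 AM UTC on Jun 28.
Add 2 hours and 40 minutes flight time → 9:24 AM UTC.
Greywater is UTC+5:45, so local arrival = 9:24 AM + 5:45 = 3:09 PM on Jun 28.
Layover = 5:29 PM − 3:09 PM = 2 hours 20 minutes.

2 hours 20 minutes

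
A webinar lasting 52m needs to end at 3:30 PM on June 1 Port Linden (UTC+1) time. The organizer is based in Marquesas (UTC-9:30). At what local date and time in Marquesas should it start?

4:08 AM on June 1

Target end time in UTC: 3:30 PM − 1:00 = 2:30 PM on Jun 1.
Subtract 52 minutes → start 1:38 PM UTC on Jun 1.
Marquesas is UTC−9:30: 1:38 PM − 9:30 = 4:08 AM on Jun 1.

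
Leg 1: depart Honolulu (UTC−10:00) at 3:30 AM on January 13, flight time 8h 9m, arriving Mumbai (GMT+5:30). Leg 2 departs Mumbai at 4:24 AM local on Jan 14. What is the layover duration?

1 hour 15 minutes

Convert departure to UTC: 3:30 AM + 10:00 = 1:30 PM UTC on Jan 13.
Add 8 hours 9 minutes flight time → 9:39 PM UTC.
Mumbai is UTC+5:30, so local arrival = 9:39 PM + 5:30 = 3:09 AM on Jan 14.
Layover = 4:24 AM − 3:09 AM = 1 hour 15 minutes.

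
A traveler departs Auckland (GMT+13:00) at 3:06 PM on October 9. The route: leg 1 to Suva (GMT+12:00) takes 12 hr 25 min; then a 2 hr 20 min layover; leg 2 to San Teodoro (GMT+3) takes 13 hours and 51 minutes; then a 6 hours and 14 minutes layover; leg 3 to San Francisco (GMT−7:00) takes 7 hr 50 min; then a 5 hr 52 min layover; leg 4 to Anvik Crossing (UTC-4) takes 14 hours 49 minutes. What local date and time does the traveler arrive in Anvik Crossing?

1:27 PM on Oct 11

Convert departure to UTC: 3:06 PM − 13:00 = 2:06 AM UTC on Oct 9.
Add 12 hours 25 minutes leg 1 → 2:31 PM UTC.
Add 2 hours and 20 minutes layover in Suva → 4:51 PM UTC.
Add 13 hours 51 minutes leg 2 → 6:42 AM UTC (Oct 10).
Add 6 hours and 14 minutes layover in San Teodoro → 12:56 PM UTC.
Add 7 hours 50 minutes leg 3 → 8:46 PM UTC.
Add 5 hours and 52 minutes layover in San Francisco → 2:38 AM UTC (Oct 11).
Add 14 hours 49 minutes leg 4 → 5:27 PM UTC.
Anvik Crossing is UTC−4:00, so local arrival = 5:27 PM − 4:00 = 1:27 PM on Oct 11.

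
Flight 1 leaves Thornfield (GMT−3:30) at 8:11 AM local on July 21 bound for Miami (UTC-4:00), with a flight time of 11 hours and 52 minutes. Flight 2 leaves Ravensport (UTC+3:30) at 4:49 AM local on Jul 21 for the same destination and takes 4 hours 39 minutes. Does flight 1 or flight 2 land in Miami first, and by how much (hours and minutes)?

the second, by 17 hours 35 minutes

Flight 1 in UTC: 8:11 AM + 3:30 = 11:41 AM on Jul 21.
+11 hours and 52 minutes → arrive 11:33 PM UTC on Jul 21.
Flight 2 in UTC: 4:49 AM − 3:30 = 1:19 AM on Jul 21.
+4 hours 39 minutes → arrive 5:58 AM UTC on Jul 21.
Flight 2 lands earlier by 17 hours 35 minutes.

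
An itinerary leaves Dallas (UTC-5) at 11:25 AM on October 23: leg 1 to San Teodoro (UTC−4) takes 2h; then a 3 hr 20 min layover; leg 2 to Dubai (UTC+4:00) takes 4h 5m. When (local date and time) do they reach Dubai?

Convert departure to UTC: 11:25 AM + 5:00 = 4:25 PM UTC on Oct 23.
Add 2 hours leg 1 → 6:25 PM UTC.
Add 3 hours and 20 minutes layover in San Teodoro → 9:45 PM UTC.
Add 4 hours and 5 minutes leg 2 → 1:50 AM UTC (Oct 24).
Dubai is UTC+4:00, so local arrival = 1:50 AM + 4:00 = 5:50 AM on Oct 24.

5:50 AM on October 24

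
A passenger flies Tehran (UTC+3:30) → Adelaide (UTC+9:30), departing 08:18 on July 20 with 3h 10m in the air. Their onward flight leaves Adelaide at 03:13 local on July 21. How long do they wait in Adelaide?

9 hours 45 minutes

Convert departure to UTC: 08:18 − 3:30 = 04:48 UTC on Jul 20.
Add 3 hours 10 minutes flight time → 07:58 UTC.
Adelaide is UTC+9:30, so local arrival = 07:58 + 9:30 = 17:28 on Jul 20.
Layover = 03:13 − 17:28 (+1 day) = 9 hours 45 minutes.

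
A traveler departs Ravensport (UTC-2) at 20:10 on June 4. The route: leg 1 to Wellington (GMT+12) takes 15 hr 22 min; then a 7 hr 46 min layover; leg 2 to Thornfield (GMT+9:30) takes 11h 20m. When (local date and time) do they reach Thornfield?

18:08 on June 6

Convert departure to UTC: 20:10 + 2:00 = 22:10 UTC on Jun 4.
Add 15 hours and 22 minutes leg 1 → 13:32 UTC (Jun 5).
Add 7 hours 46 minutes layover in Wellington → 21:18 UTC.
Add 11 hours and 20 minutes leg 2 → 08:38 UTC (Jun 6).
Thornfield is UTC+9:30, so local arrival = 08:38 + 9:30 = 18:08 on Jun 6.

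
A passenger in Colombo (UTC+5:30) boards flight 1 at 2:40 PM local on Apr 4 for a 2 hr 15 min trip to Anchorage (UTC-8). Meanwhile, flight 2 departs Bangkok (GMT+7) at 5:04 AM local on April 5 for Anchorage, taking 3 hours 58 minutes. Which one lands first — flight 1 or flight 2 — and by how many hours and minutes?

the first, by 14 hours 37 minutes

Flight 1 in UTC: 2:40 PM − 5:30 = 9:10 AM on Apr 4.
+2 hours and 15 minutes → arrive 11:25 AM UTC on Apr 4.
Flight 2 in UTC: 5:04 AM − 7:00 = 10:04 PM on Apr 4.
+3 hours 58 minutes → arrive 2:02 AM UTC on Apr 5.
Flight 1 lands earlier by 14 hours 37 minutes.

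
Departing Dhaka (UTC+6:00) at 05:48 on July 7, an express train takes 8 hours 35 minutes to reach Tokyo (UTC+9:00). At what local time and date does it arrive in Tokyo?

Convert departure to UTC: 05:48 − 6:00 = 23:48 UTC on Jul 6.
Add 8 hours 35 minutes travel time → 08:23 UTC (Jul 7).
Tokyo is UTC+9:00, so local arrival = 08:23 + 9:00 = 17:23 on Jul 7.

17:23 on Jul 7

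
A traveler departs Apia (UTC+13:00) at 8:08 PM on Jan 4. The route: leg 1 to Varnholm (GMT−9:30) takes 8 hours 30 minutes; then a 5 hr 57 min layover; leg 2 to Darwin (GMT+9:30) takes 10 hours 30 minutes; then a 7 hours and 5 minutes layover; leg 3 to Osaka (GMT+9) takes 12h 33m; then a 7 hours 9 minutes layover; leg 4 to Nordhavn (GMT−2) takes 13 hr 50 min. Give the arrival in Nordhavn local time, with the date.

Convert departure to UTC: 8:08 PM − 13:00 = 7:08 AM UTC on Jan 4.
Add 8 hours and 30 minutes leg 1 → 3:38 PM UTC.
Add 5 hours 57 minutes layover in Varnholm → 9:35 PM UTC.
Add 10 hours 30 minutes leg 2 → 8:05 AM UTC (Jan 5).
Add 7 hours and 5 minutes layover in Darwin → 3:10 PM UTC.
Add 12 hours 33 minutes leg 3 → 3:43 AM UTC (Jan 6).
Add 7 hours 9 minutes layover in Osaka → 10:52 AM UTC.
Add 13 hours and 50 minutes leg 4 → 12:42 AM UTC (Jan 7).
Nordhavn is UTC−2:00, so local arrival = 12:42 AM − 2:00 = 10:42 PM on Jan 6.

10:42 PM on January 6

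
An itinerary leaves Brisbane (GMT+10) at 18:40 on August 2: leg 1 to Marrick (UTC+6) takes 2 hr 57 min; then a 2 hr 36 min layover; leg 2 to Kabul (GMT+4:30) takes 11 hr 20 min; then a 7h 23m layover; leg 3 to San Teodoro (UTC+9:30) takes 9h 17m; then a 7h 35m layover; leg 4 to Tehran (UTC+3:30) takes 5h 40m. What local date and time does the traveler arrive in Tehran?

10:58 on Aug 4

Convert departure to UTC: 18:40 − 10:00 = 08:40 UTC on Aug 2.
Add 2 hours and 57 minutes leg 1 → 11:37 UTC.
Add 2 hours and 36 minutes layover in Marrick → 14:13 UTC.
Add 11 hours 20 minutes leg 2 → 01:33 UTC (Aug 3).
Add 7 hours and 23 minutes layover in Kabul → 08:56 UTC.
Add 9 hours and 17 minutes leg 3 → 18:13 UTC.
Add 7 hours and 35 minutes layover in San Teodoro → 01:48 UTC (Aug 4).
Add 5 hours and 40 minutes leg 4 → 07:28 UTC.
Tehran is UTC+3:30, so local arrival = 07:28 + 3:30 = 10:58 on Aug 4.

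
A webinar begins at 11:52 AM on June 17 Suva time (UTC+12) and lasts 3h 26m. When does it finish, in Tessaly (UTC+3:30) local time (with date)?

6:48 AM on Jun 17

Tessaly is 8:30 behind Suva.
After 3 hours 26 minutes it is 3:18 PM in Suva.
Shift by the zone difference: 3:18 PM − 8:30 = 6:48 AM on Jun 17 in Tessaly.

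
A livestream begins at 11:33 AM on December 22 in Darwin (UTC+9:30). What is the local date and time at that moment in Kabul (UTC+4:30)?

In UTC: 11:33 AM − 9:30 = 2:03 AM on Dec 22.
Kabul is UTC+4:30: 2:03 AM + 4:30 = 6:33 AM on Dec 22.

6:33 AM on December 22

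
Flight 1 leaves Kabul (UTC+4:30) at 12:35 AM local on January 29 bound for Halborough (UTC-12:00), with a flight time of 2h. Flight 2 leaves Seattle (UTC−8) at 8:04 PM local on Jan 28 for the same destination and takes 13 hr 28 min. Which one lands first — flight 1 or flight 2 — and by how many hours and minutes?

Flight 1 in UTC: 12:35 AM − 4:30 = 8:05 PM on Jan 28.
+2 hours → arrive 10:05 PM UTC on Jan 28.
Flight 2 in UTC: 8:04 PM + 8:00 = 4:04 AM on Jan 29.
+13 hours and 28 minutes → arrive 5:32 PM UTC on Jan 29.
Flight 1 lands earlier by 19 hours 27 minutes.

the first, by 19 hours 27 minutes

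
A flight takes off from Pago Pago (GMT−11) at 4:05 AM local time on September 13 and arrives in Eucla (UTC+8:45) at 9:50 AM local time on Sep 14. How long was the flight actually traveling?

Departure in UTC: 4:05 AM + 11:00 = 3:05 PM on Sep 13.
Arrival in UTC: 9:50 AM − 8:45 = 1:05 AM on Sep 14.
Elapsed = 1:05 AM − 3:05 PM (+1 day) = 10 hours.

10 hours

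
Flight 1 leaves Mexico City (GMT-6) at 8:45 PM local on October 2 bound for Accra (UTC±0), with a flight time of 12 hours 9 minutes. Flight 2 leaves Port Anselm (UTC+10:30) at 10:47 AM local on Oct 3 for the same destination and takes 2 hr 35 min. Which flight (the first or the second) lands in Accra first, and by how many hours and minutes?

Flight 1 in UTC: 8:45 PM + 6:00 = 2:45 AM on Oct 3.
+12 hours and 9 minutes → arrive 2:54 PM UTC on Oct 3.
Flight 2 in UTC: 10:47 AM − 10:30 = 12:17 AM on Oct 3.
+2 hours 35 minutes → arrive 2:52 AM UTC on Oct 3.
Flight 2 lands earlier by 12 hours 2 minutes.

the second, by 12 hours 2 minutes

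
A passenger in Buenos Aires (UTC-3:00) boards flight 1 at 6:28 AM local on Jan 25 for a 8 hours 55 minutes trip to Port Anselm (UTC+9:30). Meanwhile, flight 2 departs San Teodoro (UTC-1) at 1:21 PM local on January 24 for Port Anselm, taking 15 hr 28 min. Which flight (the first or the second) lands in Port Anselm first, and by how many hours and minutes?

Flight 1 in UTC: 6:28 AM + 3:00 = 9:28 AM on Jan 25.
+8 hours and 55 minutes → arrive 6:23 PM UTC on Jan 25.
Flight 2 in UTC: 1:21 PM + 1:00 = 2:21 PM on Jan 24.
+15 hours and 28 minutes → arrive 5:49 AM UTC on Jan 25.
Flight 2 lands earlier by 12 hours 34 minutes.

the second, by 12 hours 34 minutes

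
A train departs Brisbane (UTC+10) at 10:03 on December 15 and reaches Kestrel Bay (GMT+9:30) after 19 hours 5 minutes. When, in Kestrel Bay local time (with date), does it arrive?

Convert departure to UTC: 10:03 − 10:00 = 00:03 UTC on Dec 15.
Add 19 hours and 5 minutes travel time → 19:08 UTC.
Kestrel Bay is UTC+9:30, so local arrival = 19:08 + 9:30 = 04:38 on Dec 16.

04:38 on December 16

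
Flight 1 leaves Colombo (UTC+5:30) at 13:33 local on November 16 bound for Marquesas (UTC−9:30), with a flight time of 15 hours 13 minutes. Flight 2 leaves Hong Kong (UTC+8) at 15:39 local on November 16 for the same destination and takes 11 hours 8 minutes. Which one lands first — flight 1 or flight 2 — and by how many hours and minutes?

the second, by 4 hours 29 minutes

Flight 1 in UTC: 13:33 − 5:30 = 08:03 on Nov 16.
+15 hours and 13 minutes → arrive 23:16 UTC on Nov 16.
Flight 2 in UTC: 15:39 − 8:00 = 07:39 on Nov 16.
+11 hours 8 minutes → arrive 18:47 UTC on Nov 16.
Flight 2 lands earlier by 4 hours 29 minutes.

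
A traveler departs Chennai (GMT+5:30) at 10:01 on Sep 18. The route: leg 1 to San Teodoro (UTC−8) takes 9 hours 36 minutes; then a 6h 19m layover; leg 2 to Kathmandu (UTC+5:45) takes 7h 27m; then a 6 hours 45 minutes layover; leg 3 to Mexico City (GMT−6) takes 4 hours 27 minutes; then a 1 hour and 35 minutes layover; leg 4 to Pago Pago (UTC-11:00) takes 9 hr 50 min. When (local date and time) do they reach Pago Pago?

15:30 on Sep 19

Convert departure to UTC: 10:01 − 5:30 = 04:31 UTC on Sep 18.
Add 9 hours 36 minutes leg 1 → 14:07 UTC.
Add 6 hours and 19 minutes layover in San Teodoro → 20:26 UTC.
Add 7 hours 27 minutes leg 2 → 03:53 UTC (Sep 19).
Add 6 hours and 45 minutes layover in Kathmandu → 10:38 UTC.
Add 4 hours and 27 minutes leg 3 → 15:05 UTC.
Add 1 hour and 35 minutes layover in Mexico City → 16:40 UTC.
Add 9 hours 50 minutes leg 4 → 02:30 UTC (Sep 20).
Pago Pago is UTC−11:00, so local arrival = 02:30 − 11:00 = 15:30 on Sep 19.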